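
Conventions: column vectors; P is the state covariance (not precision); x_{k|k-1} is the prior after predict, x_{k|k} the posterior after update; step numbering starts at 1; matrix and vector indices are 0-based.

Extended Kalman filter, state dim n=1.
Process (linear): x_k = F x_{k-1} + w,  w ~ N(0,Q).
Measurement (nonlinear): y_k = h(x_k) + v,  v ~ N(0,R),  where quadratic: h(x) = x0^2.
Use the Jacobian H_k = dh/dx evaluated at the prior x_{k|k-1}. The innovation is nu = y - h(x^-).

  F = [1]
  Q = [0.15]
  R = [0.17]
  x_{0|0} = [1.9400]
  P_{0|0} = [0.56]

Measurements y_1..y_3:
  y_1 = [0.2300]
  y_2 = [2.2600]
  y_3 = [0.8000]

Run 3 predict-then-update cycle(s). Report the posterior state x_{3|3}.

x_post = [1.0607]

step 1: x^-=[1.9400]  P^-=[0.7100]  H_jac=[3.8800]  S=[10.8586]  K=[0.2537]  nu=[-3.5336]  x^+=[1.0435]  P^+=[0.0111]
step 2: x^-=[1.0435]  P^-=[0.1611]  H_jac=[2.0871]  S=[0.8718]  K=[0.3857]  nu=[1.1710]  x^+=[1.4952]  P^+=[0.0314]
step 3: x^-=[1.4952]  P^-=[0.1814]  H_jac=[2.9904]  S=[1.7924]  K=[0.3027]  nu=[-1.4357]  x^+=[1.0607]  P^+=[0.0172]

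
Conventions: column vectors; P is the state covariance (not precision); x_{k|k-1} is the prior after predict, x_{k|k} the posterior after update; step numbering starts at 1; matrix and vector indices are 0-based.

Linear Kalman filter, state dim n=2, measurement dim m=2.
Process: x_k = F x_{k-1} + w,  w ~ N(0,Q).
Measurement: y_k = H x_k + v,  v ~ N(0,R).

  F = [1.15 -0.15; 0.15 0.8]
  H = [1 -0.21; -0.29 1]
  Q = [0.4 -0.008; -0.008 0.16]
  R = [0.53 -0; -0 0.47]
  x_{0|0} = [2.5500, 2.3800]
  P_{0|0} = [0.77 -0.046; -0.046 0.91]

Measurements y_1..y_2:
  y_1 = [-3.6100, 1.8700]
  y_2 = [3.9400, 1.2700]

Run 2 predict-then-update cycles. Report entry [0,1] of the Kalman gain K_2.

K[0,1] = -0.0042

step 1: x^-=[2.5755, 2.2865]  P^-=[1.4547 -0.0257; -0.0257 0.7487]  S=[2.0285 -0.6063; -0.6063 1.3559]  K=[0.7170 -0.0095; 0.0883 0.5972]  nu=[-5.7053, 0.3304]  x^+=[-1.5181, 1.9799]  P^+=[0.4036 0.1126; 0.1126 0.3133]
step 2: x^-=[-2.0428, 1.3562]  P^-=[0.9020 0.1251; 0.1251 0.3966]  S=[1.3970 -0.2122; -0.2122 0.8699]  K=[0.6263 -0.0042; 0.0964 0.4377]  nu=[6.2676, -0.6786]  x^+=[1.8851, 1.6634]  P^+=[0.3530 0.1004; 0.1004 0.2349]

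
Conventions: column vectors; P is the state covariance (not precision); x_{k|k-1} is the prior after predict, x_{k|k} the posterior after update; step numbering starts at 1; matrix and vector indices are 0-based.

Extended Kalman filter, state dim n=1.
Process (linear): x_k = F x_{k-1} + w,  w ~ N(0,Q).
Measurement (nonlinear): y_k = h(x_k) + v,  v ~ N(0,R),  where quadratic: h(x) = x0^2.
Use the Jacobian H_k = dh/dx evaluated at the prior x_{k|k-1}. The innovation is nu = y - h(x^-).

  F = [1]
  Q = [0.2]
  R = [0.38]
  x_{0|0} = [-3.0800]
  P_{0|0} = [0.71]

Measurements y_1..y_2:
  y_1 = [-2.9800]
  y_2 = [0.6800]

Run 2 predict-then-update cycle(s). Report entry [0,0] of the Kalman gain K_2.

step 1: x^-=[-3.0800]  P^-=[0.9100]  H_jac=[-6.1600]  S=[34.9105]  K=[-0.1606]  nu=[-12.4664]  x^+=[-1.0783]  P^+=[0.0099]
step 2: x^-=[-1.0783]  P^-=[0.2099]  H_jac=[-2.1565]  S=[1.3562]  K=[-0.3338]  nu=[-0.4826]  x^+=[-0.9172]  P^+=[0.0588]

K[0,0] = -0.3338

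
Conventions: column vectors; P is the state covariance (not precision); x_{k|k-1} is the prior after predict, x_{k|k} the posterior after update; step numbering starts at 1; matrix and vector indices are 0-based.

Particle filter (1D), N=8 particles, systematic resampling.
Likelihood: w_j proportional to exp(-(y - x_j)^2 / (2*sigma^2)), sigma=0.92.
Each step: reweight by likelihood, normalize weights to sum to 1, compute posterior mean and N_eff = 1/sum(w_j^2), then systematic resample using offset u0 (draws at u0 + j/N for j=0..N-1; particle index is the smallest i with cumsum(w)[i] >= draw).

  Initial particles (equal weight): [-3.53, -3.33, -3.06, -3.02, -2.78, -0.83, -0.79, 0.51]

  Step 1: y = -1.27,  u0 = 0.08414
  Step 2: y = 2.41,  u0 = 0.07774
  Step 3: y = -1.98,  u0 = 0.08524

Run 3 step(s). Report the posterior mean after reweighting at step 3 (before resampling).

step 1: w=[0.0187, 0.0311, 0.0574, 0.0624, 0.0991, 0.3400, 0.3327, 0.0586]  mean=-1.3242  Neff=4.0318  idx=[2, 4, 5, 5, 5, 6, 6, 7]
step 2: w=[0.0000, 0.0000, 0.0157, 0.0157, 0.0157, 0.0182, 0.0182, 0.9165]  mean=0.3996  Neff=1.1885  idx=[6, 7, 7, 7, 7, 7, 7, 7]
step 3: w=[0.7069, 0.0419, 0.0419, 0.0419, 0.0419, 0.0419, 0.0419, 0.0419]  mean=-0.4089  Neff=1.9534  idx=[0, 0, 0, 0, 0, 1, 4, 7]

post_mean = -0.4089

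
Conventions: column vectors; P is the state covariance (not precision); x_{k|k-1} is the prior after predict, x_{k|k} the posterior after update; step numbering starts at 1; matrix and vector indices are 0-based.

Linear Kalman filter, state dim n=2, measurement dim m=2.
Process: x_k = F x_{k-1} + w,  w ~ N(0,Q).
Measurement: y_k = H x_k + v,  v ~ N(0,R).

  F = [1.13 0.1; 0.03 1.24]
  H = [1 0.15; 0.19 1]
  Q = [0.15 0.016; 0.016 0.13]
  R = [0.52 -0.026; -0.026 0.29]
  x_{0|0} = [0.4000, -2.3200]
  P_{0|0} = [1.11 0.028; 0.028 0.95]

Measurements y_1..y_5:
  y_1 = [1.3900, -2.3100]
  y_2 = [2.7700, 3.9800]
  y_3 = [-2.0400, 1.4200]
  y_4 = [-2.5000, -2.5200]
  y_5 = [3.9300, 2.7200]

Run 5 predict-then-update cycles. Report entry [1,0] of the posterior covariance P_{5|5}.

P_post[1,0] = -0.0531

step 1: x^-=[0.2200, -2.8648]  P^-=[1.5832 0.2107; 0.2107 1.5938]  S=[2.2023 0.7306; 0.7306 2.0210]  K=[0.7378 -0.0136; -0.0727 0.8347]  nu=[1.5997, 0.5130]  x^+=[1.3932, -2.5529]  P^+=[0.3988 -0.0989; -0.0989 0.2627]
step 2: x^-=[1.3191, -3.1237]  P^-=[0.6395 -0.0768; -0.0768 0.5270]  S=[1.1484 0.0956; 0.0956 0.8109]  K=[0.5477 -0.0094; -0.0511 0.6379]  nu=[1.9195, 6.8531]  x^+=[2.3059, 1.1499]  P^+=[0.2960 -0.0732; -0.0732 0.2002]
step 3: x^-=[2.7207, 1.4950]  P^-=[0.5134 -0.0519; -0.0519 0.4327]  S=[1.0276 0.0830; 0.0830 0.7215]  K=[0.4915 0.0067; -0.0351 0.5901]  nu=[-4.9849, -0.5919]  x^+=[0.2665, 1.3205]  P^+=[0.2646 -0.0611; -0.0611 0.1836]
step 4: x^-=[0.4332, 1.6454]  P^-=[0.4759 -0.0381; -0.0381 0.4081]  S=[0.9936 0.0865; 0.0865 0.7008]  K=[0.4717 0.0165; -0.0268 0.5753]  nu=[-3.1800, -4.2477]  x^+=[-1.1369, -0.7131]  P^+=[0.2532 -0.0556; -0.0556 0.1781]
step 5: x^-=[-1.3561, -0.9183]  P^-=[0.4626 -0.0314; -0.0314 0.3999]  S=[0.9821 0.0896; 0.0896 0.6947]  K=[0.4642 0.0214; -0.0229 0.5701]  nu=[5.4238, 3.8960]  x^+=[1.2453, 1.1785]  P^+=[0.2488 -0.0531; -0.0531 0.1760]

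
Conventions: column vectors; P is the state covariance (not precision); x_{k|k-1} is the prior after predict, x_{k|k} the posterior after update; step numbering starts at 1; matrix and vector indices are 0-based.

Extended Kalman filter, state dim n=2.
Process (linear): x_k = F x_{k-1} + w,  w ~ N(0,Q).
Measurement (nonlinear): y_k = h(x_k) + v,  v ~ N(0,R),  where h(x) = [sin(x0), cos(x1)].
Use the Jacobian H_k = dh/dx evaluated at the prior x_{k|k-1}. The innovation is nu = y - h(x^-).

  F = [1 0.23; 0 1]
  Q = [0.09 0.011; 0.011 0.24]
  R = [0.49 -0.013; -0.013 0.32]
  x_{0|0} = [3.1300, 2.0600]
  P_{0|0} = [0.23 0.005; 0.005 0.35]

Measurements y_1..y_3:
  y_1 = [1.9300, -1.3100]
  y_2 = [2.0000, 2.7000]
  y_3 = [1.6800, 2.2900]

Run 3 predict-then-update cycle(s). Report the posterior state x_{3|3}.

x_post = [1.8524, -0.3654]

step 1: x^-=[3.6038, 2.0600]  P^-=[0.3408 0.0965; 0.0965 0.5900]  H_jac=[-0.8951 0.0000; 0.0000 -0.8827]  S=[0.7630 0.0632; 0.0632 0.7797]  K=[-0.3934 -0.0773; -0.0582 -0.6632]  nu=[2.3759, -0.8401]  x^+=[2.7341, 2.4788]  P^+=[0.2142 0.0222; 0.0222 0.2396]
step 2: x^-=[3.3043, 2.4788]  P^-=[0.3271 0.0883; 0.0883 0.4796]  H_jac=[-0.9868 0.0000; 0.0000 -0.6153]  S=[0.8086 0.0406; 0.0406 0.5016]  K=[-0.3954 -0.0763; -0.0786 -0.5820]  nu=[2.1620, 3.4883]  x^+=[2.1831, 0.2789]  P^+=[0.1953 0.0313; 0.0313 0.3010]
step 3: x^-=[2.2473, 0.2789]  P^-=[0.3157 0.1116; 0.1116 0.5410]  H_jac=[-0.6260 0.0000; 0.0000 -0.2753]  S=[0.6137 0.0062; 0.0062 0.3610]  K=[-0.3212 -0.0795; -0.1096 -0.4107]  nu=[0.9002, 1.3286]  x^+=[1.8524, -0.3654]  P^+=[0.2498 0.0773; 0.0773 0.4722]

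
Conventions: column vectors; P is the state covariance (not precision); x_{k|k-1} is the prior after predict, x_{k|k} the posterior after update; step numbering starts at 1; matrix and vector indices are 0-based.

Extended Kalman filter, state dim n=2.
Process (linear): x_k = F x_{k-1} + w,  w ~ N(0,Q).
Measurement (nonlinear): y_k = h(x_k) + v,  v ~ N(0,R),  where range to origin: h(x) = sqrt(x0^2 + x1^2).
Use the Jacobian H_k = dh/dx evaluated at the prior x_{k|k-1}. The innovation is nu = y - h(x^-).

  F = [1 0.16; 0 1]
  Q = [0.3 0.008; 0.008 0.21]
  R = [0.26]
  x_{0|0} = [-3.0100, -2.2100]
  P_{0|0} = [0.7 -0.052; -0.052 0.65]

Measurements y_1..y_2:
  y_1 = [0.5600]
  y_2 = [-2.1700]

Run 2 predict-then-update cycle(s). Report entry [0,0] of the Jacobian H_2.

H_jac[0,0] = -0.8191

step 1: x^-=[-3.3636, -2.2100]  P^-=[1.0000 0.0600; 0.0600 0.8600]  H_jac=[-0.8357 -0.5491]  S=[1.2729]  K=[-0.6825; -0.4104]  nu=[-3.4647]  x^+=[-0.9991, -0.7881]  P^+=[0.4071 -0.2965; -0.2965 0.6456]
step 2: x^-=[-1.1251, -0.7881]  P^-=[0.6288 -0.1852; -0.1852 0.8556]  H_jac=[-0.8191 -0.5737]  S=[0.7894]  K=[-0.5178; -0.4297]  nu=[-3.5437]  x^+=[0.7098, 0.7345]  P^+=[0.4171 -0.3608; -0.3608 0.7099]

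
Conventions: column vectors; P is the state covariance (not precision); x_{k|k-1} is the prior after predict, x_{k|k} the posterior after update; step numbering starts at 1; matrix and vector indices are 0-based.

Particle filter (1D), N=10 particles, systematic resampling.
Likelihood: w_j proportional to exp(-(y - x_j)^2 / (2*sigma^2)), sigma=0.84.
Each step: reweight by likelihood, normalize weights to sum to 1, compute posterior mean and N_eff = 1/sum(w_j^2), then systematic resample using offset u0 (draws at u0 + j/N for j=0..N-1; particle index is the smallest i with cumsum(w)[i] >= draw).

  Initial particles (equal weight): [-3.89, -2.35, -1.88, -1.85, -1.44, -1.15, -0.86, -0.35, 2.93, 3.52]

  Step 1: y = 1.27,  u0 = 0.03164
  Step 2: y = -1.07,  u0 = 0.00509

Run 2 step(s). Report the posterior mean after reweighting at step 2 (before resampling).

post_mean = -0.6226

step 1: w=[0.0000, 0.0002, 0.0023, 0.0026, 0.0141, 0.0406, 0.1033, 0.4006, 0.3651, 0.0712]  mean=1.0145  Neff=3.2116  idx=[5, 6, 7, 7, 7, 7, 8, 8, 8, 9]
step 2: w=[0.2102, 0.2047, 0.1463, 0.1463, 0.1463, 0.1463, 0.0000, 0.0000, 0.0000, 0.0000]  mean=-0.6226  Neff=5.8250  idx=[0, 0, 0, 1, 1, 2, 3, 3, 4, 5]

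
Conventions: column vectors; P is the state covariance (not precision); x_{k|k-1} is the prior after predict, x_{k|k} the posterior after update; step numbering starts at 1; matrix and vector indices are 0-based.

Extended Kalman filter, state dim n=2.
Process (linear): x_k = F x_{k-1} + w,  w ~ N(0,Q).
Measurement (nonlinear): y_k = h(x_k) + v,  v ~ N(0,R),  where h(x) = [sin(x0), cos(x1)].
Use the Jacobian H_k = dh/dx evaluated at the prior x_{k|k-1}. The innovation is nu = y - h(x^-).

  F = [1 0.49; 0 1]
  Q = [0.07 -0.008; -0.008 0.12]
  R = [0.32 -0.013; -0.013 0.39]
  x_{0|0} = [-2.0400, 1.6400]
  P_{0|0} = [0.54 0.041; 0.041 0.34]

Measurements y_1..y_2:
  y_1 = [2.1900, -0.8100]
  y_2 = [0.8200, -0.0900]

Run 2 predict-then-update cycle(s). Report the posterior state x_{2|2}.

x_post = [1.7143, 2.0092]

step 1: x^-=[-1.2364, 1.6400]  P^-=[0.7318 0.1996; 0.1996 0.4600]  H_jac=[0.3282 0.0000; 0.0000 -0.9976]  S=[0.3988 -0.0784; -0.0784 0.8478]  K=[0.5664 -0.1825; 0.0590 -0.5358]  nu=[3.1346, -0.7409]  x^+=[0.6741, 2.2219]  P^+=[0.5594 0.0787; 0.0787 0.2102]
step 2: x^-=[1.7629, 2.2219]  P^-=[0.7571 0.1738; 0.1738 0.3302]  H_jac=[-0.1909 0.0000; 0.0000 -0.7954]  S=[0.3476 0.0134; 0.0134 0.5990]  K=[-0.4072 -0.2217; -0.0786 -0.4368]  nu=[-0.1616, 0.5160]  x^+=[1.7143, 2.0092]  P^+=[0.6676 0.1020; 0.1020 0.2129]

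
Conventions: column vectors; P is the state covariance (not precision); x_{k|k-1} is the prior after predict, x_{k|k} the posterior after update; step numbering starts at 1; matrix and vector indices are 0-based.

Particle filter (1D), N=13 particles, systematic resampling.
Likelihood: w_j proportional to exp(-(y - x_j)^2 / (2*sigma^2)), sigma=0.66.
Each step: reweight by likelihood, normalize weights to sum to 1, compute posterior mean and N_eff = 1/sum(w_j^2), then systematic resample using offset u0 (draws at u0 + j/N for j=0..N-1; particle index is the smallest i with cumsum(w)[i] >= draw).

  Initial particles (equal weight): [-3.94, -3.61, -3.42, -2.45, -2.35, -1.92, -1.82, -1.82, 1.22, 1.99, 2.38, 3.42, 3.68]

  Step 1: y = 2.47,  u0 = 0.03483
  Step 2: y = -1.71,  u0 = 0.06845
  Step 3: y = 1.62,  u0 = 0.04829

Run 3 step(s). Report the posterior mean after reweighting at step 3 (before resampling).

post_mean = 1.2807

step 1: w=[0.0000, 0.0000, 0.0000, 0.0000, 0.0000, 0.0000, 0.0000, 0.0000, 0.0675, 0.3113, 0.4018, 0.1439, 0.0755]  mean=2.4282  Neff=3.4566  idx=[8, 9, 9, 9, 9, 10, 10, 10, 10, 10, 11, 11, 12]
step 2: w=[0.9883, 0.0028, 0.0028, 0.0028, 0.0028, 0.0001, 0.0001, 0.0001, 0.0001, 0.0001, 0.0000, 0.0000, 0.0000]  mean=1.2292  Neff=1.0238  idx=[0, 0, 0, 0, 0, 0, 0, 0, 0, 0, 0, 0, 2]
step 3: w=[0.0768, 0.0768, 0.0768, 0.0768, 0.0768, 0.0768, 0.0768, 0.0768, 0.0768, 0.0768, 0.0768, 0.0768, 0.0788]  mean=1.2807  Neff=12.9993  idx=[0, 1, 2, 3, 4, 5, 6, 7, 8, 9, 10, 11, 12]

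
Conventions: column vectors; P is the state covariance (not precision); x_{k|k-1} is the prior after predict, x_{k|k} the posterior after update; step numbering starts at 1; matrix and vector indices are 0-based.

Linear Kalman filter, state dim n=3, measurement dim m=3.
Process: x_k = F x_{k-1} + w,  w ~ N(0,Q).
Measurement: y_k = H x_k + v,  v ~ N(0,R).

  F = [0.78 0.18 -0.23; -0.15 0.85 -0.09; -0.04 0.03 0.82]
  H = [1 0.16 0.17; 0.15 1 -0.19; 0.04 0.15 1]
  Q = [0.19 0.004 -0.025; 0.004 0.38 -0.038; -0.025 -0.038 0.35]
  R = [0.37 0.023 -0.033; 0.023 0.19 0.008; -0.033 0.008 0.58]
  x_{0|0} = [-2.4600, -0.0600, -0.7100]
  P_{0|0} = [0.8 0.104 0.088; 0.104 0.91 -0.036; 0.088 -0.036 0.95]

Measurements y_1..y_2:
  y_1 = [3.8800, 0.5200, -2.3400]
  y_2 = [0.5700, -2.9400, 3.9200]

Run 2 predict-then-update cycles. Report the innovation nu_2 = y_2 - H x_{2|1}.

step 1: x^-=[-1.7663, 0.3819, -0.4856]  P^-=[0.7571 0.1399 -0.1705; 0.1399 1.0445 -0.1196; -0.1705 -0.1196 0.9831]  S=[1.1625 0.4266 0.0175; 0.4266 1.3842 -0.1493; 0.0175 -0.1493 1.5400]  K=[0.6477 -0.0022 -0.0850; -0.0538 0.8143 0.1073; 0.0402 -0.1871 0.6037]  nu=[5.6677, 0.3108, -1.8410]  x^+=[2.0602, 0.1326, -1.4274]  P^+=[0.2615 -0.0397 -0.0752; -0.0397 0.1692 0.0467; -0.0752 0.0467 0.3433]
step 2: x^-=[1.9592, -0.0678, -1.2489]  P^-=[0.3847 -0.0261 -0.1399; -0.0261 0.5118 -0.0145; -0.1399 -0.0145 0.5888]  S=[0.7281 0.1379 -0.0528; 0.1379 0.7374 -0.0604; -0.0528 -0.0604 1.1650]  K=[0.4872 -0.0195 -0.0891; -0.0548 0.7099 0.0869; 0.0083 -0.1612 0.4907]  nu=[-1.1660, -3.4033, 5.1007]  x^+=[1.0028, -1.9768, 1.7928]  P^+=[0.2006 -0.0367 -0.0704; -0.0367 0.1469 0.0373; -0.0704 0.0373 0.2803]

innov = [-1.1660, -3.4033, 5.1007]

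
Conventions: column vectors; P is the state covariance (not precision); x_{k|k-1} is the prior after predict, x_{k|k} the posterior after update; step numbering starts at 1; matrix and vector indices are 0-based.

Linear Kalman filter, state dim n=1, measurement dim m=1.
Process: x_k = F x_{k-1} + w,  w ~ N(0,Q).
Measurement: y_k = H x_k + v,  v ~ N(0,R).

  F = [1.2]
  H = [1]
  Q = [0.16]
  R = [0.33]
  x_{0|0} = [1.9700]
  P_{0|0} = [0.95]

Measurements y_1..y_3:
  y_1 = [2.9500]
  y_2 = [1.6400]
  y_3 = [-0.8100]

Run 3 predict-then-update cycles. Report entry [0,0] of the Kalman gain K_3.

step 1: x^-=[2.3640]  P^-=[1.5280]  S=[1.8580]  K=[0.8224]  nu=[0.5860]  x^+=[2.8459]  P^+=[0.2714]
step 2: x^-=[3.4151]  P^-=[0.5508]  S=[0.8808]  K=[0.6253]  nu=[-1.7751]  x^+=[2.3051]  P^+=[0.2064]
step 3: x^-=[2.7661]  P^-=[0.4572]  S=[0.7872]  K=[0.5808]  nu=[-3.5761]  x^+=[0.6892]  P^+=[0.1917]

K[0,0] = 0.5808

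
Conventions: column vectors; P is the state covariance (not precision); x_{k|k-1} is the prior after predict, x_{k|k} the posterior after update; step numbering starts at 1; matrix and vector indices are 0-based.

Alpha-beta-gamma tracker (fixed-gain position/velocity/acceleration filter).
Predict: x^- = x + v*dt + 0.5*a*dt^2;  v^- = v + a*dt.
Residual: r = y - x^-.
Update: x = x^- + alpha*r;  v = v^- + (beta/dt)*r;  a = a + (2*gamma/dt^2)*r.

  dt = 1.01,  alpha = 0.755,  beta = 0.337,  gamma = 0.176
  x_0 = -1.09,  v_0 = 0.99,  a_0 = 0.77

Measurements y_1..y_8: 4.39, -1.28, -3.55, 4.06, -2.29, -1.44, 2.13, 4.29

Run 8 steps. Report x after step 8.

step 1: x_pred=0.3026  r=4.0874  x^+=3.3886  v^+=3.1315  a^+=2.1804
step 2: x_pred=7.6635  r=-8.9435  x^+=0.9112  v^+=2.3496  a^+=-0.9057
step 3: x_pred=2.8223  r=-6.3723  x^+=-1.9888  v^+=-0.6914  a^+=-3.1045
step 4: x_pred=-4.2705  r=8.3305  x^+=2.0190  v^+=-1.0474  a^+=-0.2300
step 5: x_pred=0.8439  r=-3.1339  x^+=-1.5222  v^+=-2.3253  a^+=-1.3114
step 6: x_pred=-4.5396  r=3.0996  x^+=-2.1994  v^+=-2.6155  a^+=-0.2418
step 7: x_pred=-4.9644  r=7.0944  x^+=0.3919  v^+=-0.4926  a^+=2.2062
step 8: x_pred=1.0196  r=3.2704  x^+=3.4888  v^+=2.8269  a^+=3.3347

x_post = 3.4888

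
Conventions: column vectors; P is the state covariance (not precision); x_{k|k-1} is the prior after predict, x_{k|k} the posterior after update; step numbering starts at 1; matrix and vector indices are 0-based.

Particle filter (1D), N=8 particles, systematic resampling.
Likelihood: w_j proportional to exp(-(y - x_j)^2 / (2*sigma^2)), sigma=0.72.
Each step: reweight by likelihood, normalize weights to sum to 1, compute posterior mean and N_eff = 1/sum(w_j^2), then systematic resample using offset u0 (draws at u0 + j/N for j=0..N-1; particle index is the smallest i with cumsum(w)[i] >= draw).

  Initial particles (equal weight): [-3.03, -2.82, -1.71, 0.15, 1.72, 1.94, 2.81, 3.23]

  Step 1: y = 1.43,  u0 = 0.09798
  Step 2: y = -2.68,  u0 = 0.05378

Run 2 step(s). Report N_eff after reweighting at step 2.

N_eff = 4.8548

step 1: w=[0.0000, 0.0000, 0.0000, 0.0976, 0.4371, 0.3689, 0.0755, 0.0208]  mean=1.7615  Neff=2.9171  idx=[4, 4, 4, 4, 5, 5, 5, 6]
step 2: w=[0.2251, 0.2251, 0.2251, 0.2251, 0.0332, 0.0332, 0.0332, 0.0000]  mean=1.7419  Neff=4.8548  idx=[0, 0, 1, 1, 2, 3, 3, 4]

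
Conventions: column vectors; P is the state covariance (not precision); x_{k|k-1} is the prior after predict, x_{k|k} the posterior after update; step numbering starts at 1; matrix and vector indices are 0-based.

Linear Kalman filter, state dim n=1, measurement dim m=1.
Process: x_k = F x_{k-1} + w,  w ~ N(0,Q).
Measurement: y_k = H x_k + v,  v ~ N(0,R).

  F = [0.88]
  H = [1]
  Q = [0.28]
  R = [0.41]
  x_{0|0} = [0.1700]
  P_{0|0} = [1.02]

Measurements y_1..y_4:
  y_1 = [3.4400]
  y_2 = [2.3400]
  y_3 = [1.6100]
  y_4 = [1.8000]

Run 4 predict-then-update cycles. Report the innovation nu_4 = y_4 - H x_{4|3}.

step 1: x^-=[0.1496]  P^-=[1.0699]  S=[1.4799]  K=[0.7230]  nu=[3.2904]  x^+=[2.5284]  P^+=[0.2964]
step 2: x^-=[2.2250]  P^-=[0.5095]  S=[0.9195]  K=[0.5541]  nu=[0.1150]  x^+=[2.2887]  P^+=[0.2272]
step 3: x^-=[2.0141]  P^-=[0.4559]  S=[0.8659]  K=[0.5265]  nu=[-0.4041]  x^+=[1.8013]  P^+=[0.2159]
step 4: x^-=[1.5852]  P^-=[0.4472]  S=[0.8572]  K=[0.5217]  nu=[0.2148]  x^+=[1.6972]  P^+=[0.2139]

innov = [0.2148]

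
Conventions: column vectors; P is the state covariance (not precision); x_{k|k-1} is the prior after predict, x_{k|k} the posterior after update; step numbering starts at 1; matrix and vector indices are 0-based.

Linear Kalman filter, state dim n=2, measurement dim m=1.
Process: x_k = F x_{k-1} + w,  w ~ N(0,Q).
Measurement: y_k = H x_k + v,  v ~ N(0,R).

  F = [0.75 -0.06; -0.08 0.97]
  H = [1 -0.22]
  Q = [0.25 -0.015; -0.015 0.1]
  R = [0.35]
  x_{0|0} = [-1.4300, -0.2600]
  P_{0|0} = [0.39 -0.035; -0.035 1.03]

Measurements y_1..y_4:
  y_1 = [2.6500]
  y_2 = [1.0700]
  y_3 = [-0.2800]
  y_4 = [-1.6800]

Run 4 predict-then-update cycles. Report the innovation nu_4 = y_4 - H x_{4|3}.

innov = [-2.0514]

step 1: x^-=[-1.0569, -0.1378]  P^-=[0.4762 -0.1240; -0.1240 1.0771]  S=[0.9329]  K=[0.5397; -0.3869]  nu=[3.6766]  x^+=[0.9274, -1.5602]  P^+=[0.2045 0.0708; 0.0708 0.9374]
step 2: x^-=[0.7892, -1.5876]  P^-=[0.3620 -0.0300; -0.0300 0.9723]  S=[0.7723]  K=[0.4773; -0.3158]  nu=[-0.0684]  x^+=[0.7565, -1.5660]  P^+=[0.1861 0.0864; 0.0864 0.8953]
step 3: x^-=[0.6613, -1.5795]  P^-=[0.3501 -0.0150; -0.0150 0.9302]  S=[0.7517]  K=[0.4701; -0.2921]  nu=[-1.2888]  x^+=[0.0554, -1.2030]  P^+=[0.1840 0.0883; 0.0883 0.8660]
step 4: x^-=[0.1137, -1.1713]  P^-=[0.3487 -0.0118; -0.0118 0.9023]  S=[0.7475]  K=[0.4699; -0.2813]  nu=[-2.0514]  x^+=[-0.8502, -0.5942]  P^+=[0.1836 0.0870; 0.0870 0.8431]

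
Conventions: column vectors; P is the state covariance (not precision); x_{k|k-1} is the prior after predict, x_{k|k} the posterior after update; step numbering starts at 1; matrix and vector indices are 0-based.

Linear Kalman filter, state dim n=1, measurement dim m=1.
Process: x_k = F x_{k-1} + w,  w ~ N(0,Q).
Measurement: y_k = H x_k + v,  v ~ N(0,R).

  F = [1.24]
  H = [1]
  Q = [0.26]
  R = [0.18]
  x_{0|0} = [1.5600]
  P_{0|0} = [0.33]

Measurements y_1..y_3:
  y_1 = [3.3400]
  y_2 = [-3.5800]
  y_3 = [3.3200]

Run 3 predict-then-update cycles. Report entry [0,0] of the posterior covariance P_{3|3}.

step 1: x^-=[1.9344]  P^-=[0.7674]  S=[0.9474]  K=[0.8100]  nu=[1.4056]  x^+=[3.0729]  P^+=[0.1458]
step 2: x^-=[3.8105]  P^-=[0.4842]  S=[0.6642]  K=[0.7290]  nu=[-7.3905]  x^+=[-1.5771]  P^+=[0.1312]
step 3: x^-=[-1.9556]  P^-=[0.4618]  S=[0.6418]  K=[0.7195]  nu=[5.2756]  x^+=[1.8403]  P^+=[0.1295]

P_post[0,0] = 0.1295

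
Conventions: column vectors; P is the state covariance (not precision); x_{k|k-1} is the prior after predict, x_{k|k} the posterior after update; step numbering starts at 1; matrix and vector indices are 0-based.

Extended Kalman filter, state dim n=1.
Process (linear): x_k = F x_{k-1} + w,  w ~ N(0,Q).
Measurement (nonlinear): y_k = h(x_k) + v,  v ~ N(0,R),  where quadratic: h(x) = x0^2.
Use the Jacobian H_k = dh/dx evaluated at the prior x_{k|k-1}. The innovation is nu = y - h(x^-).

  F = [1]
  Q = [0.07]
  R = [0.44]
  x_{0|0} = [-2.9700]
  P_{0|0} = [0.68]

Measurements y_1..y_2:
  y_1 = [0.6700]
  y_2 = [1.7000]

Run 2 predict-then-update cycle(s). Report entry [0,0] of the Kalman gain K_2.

K[0,0] = -0.2045

step 1: x^-=[-2.9700]  P^-=[0.7500]  H_jac=[-5.9400]  S=[26.9027]  K=[-0.1656]  nu=[-8.1509]  x^+=[-1.6202]  P^+=[0.0123]
step 2: x^-=[-1.6202]  P^-=[0.0823]  H_jac=[-3.2405]  S=[1.3039]  K=[-0.2045]  nu=[-0.9252]  x^+=[-1.4311]  P^+=[0.0278]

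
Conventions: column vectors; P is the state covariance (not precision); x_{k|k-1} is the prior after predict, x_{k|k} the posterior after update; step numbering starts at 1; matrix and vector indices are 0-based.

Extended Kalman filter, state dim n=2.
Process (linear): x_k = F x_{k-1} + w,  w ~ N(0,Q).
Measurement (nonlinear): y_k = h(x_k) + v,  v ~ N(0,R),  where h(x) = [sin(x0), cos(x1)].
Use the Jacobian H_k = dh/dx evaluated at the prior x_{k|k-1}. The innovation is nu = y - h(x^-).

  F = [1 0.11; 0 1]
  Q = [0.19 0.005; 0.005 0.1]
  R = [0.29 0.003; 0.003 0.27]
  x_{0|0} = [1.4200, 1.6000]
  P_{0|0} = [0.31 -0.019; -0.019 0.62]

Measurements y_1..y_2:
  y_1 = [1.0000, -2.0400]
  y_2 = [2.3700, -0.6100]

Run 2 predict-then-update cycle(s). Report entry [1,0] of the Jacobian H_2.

step 1: x^-=[1.5960, 1.6000]  P^-=[0.5033 0.0542; 0.0542 0.7200]  H_jac=[-0.0252 0.0000; 0.0000 -0.9996]  S=[0.2903 0.0044; 0.0044 0.9894]  K=[-0.0429 -0.0546; 0.0062 -0.7274]  nu=[0.0003, -2.0108]  x^+=[1.7057, 3.0627]  P^+=[0.4998 0.0149; 0.0149 0.1965]
step 2: x^-=[2.0426, 3.0627]  P^-=[0.6955 0.0415; 0.0415 0.2965]  H_jac=[-0.4545 0.0000; 0.0000 -0.0788]  S=[0.4337 0.0045; 0.0045 0.2718]  K=[-0.7289 0.0000; -0.0426 -0.0852]  nu=[1.4793, 0.3869]  x^+=[0.9644, 2.9668]  P^+=[0.4651 0.0277; 0.0277 0.2937]

H_jac[1,0] = 0.0000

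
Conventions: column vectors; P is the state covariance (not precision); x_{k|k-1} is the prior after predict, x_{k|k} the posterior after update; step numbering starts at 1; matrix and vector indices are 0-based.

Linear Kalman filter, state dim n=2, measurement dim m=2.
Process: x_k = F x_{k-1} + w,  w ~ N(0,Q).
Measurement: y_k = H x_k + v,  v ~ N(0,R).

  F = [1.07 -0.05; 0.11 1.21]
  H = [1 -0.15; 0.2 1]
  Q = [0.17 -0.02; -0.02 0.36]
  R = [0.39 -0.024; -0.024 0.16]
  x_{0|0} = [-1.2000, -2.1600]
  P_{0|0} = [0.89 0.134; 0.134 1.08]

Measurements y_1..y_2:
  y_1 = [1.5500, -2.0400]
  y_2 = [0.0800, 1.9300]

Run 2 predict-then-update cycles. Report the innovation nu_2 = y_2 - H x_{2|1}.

step 1: x^-=[-1.1760, -2.7456]  P^-=[1.1773 0.1922; 0.1922 1.9877]  S=[1.5544 0.0997; 0.0997 2.2716]  K=[0.7288 0.1563; -0.1258 0.8974]  nu=[2.3142, 0.9408]  x^+=[0.6577, -2.1923]  P^+=[0.2734 -0.0472; -0.0472 0.1560]
step 2: x^-=[0.8133, -2.5803]  P^-=[0.4885 -0.0581; -0.0581 0.5792]  S=[0.9089 -0.0695; -0.0695 0.7355]  K=[0.5551 0.1063; -0.1012 0.7621]  nu=[-1.1204, 4.3477]  x^+=[0.6537, 0.8465]  P^+=[0.2083 -0.0380; -0.0380 0.1320]

innov = [-1.1204, 4.3477]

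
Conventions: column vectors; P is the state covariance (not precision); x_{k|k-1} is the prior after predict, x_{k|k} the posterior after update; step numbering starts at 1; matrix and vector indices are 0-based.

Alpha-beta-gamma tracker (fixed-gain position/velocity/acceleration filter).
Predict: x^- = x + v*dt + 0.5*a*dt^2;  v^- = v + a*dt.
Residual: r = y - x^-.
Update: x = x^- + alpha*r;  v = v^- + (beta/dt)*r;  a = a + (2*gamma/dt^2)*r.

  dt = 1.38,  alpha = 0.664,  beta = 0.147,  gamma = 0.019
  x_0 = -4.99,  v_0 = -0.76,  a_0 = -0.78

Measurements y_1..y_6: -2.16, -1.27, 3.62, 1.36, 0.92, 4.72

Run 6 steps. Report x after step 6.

x_post = 2.1241

step 1: x_pred=-6.7815  r=4.6215  x^+=-3.7128  v^+=-1.3441  a^+=-0.6878
step 2: x_pred=-6.2226  r=4.9526  x^+=-2.9341  v^+=-1.7657  a^+=-0.5890
step 3: x_pred=-5.9315  r=9.5515  x^+=0.4107  v^+=-1.5610  a^+=-0.3984
step 4: x_pred=-2.1228  r=3.4828  x^+=0.1898  v^+=-1.7398  a^+=-0.3289
step 5: x_pred=-2.5243  r=3.4443  x^+=-0.2373  v^+=-1.8267  a^+=-0.2601
step 6: x_pred=-3.0059  r=7.7259  x^+=2.1241  v^+=-1.3628  a^+=-0.1060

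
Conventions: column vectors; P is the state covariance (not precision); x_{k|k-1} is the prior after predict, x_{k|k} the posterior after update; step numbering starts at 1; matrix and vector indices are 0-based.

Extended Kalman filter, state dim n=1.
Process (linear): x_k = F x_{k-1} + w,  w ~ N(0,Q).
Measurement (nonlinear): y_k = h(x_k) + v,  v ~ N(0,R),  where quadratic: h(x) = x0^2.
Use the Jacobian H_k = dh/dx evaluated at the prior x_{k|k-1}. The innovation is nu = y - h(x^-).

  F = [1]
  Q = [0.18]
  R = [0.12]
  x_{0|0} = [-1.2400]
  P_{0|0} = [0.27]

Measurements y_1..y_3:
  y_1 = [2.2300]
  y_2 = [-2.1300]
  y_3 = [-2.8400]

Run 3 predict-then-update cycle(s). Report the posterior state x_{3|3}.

step 1: x^-=[-1.2400]  P^-=[0.4500]  H_jac=[-2.4800]  S=[2.8877]  K=[-0.3865]  nu=[0.6924]  x^+=[-1.5076]  P^+=[0.0187]
step 2: x^-=[-1.5076]  P^-=[0.1987]  H_jac=[-3.0152]  S=[1.9264]  K=[-0.3110]  nu=[-4.4028]  x^+=[-0.1383]  P^+=[0.0124]
step 3: x^-=[-0.1383]  P^-=[0.1924]  H_jac=[-0.2767]  S=[0.1347]  K=[-0.3950]  nu=[-2.8591]  x^+=[0.9912]  P^+=[0.1714]

x_post = [0.9912]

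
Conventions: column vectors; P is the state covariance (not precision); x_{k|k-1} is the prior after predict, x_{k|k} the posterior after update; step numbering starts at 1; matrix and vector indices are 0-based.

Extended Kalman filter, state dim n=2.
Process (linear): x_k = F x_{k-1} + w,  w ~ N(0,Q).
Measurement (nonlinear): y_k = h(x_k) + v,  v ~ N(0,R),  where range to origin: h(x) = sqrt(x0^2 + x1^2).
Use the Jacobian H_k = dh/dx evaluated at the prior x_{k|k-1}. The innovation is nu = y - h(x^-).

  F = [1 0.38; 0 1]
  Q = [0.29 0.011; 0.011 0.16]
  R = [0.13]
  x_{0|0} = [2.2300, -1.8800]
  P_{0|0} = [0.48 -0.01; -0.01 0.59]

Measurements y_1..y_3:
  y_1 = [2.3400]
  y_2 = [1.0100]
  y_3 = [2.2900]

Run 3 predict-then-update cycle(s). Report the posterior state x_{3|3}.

x_post = [1.3152, -1.4796]

step 1: x^-=[1.5156, -1.8800]  P^-=[0.8476 0.2252; 0.2252 0.7500]  H_jac=[0.6276 -0.7785]  S=[0.6984]  K=[0.5107; -0.6337]  nu=[-0.0748]  x^+=[1.4774, -1.8326]  P^+=[0.6655 0.4512; 0.4512 0.4696]
step 2: x^-=[0.7810, -1.8326]  P^-=[1.3662 0.6406; 0.6406 0.6296]  H_jac=[0.3921 -0.9199]  S=[0.4107]  K=[-0.1308; -0.7987]  nu=[-0.9821]  x^+=[0.9095, -1.0482]  P^+=[1.3592 0.5977; 0.5977 0.3676]
step 3: x^-=[0.5111, -1.0482]  P^-=[2.1565 0.7484; 0.7484 0.5276]  H_jac=[0.4383 -0.8988]  S=[0.3808]  K=[0.7155; -0.3839]  nu=[1.1238]  x^+=[1.3152, -1.4796]  P^+=[1.9615 0.8530; 0.8530 0.4715]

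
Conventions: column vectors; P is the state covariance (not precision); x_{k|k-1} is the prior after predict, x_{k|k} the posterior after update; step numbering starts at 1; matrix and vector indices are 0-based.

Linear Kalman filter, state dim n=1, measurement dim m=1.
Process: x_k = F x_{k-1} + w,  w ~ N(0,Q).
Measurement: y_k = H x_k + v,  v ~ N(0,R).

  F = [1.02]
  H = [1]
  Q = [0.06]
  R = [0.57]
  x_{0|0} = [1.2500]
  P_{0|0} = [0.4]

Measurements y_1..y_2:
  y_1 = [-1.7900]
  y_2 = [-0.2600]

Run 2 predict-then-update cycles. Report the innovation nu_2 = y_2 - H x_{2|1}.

innov = [-0.1376]

step 1: x^-=[1.2750]  P^-=[0.4762]  S=[1.0462]  K=[0.4552]  nu=[-3.0650]  x^+=[-0.1200]  P^+=[0.2594]
step 2: x^-=[-0.1224]  P^-=[0.3299]  S=[0.8999]  K=[0.3666]  nu=[-0.1376]  x^+=[-0.1729]  P^+=[0.2090]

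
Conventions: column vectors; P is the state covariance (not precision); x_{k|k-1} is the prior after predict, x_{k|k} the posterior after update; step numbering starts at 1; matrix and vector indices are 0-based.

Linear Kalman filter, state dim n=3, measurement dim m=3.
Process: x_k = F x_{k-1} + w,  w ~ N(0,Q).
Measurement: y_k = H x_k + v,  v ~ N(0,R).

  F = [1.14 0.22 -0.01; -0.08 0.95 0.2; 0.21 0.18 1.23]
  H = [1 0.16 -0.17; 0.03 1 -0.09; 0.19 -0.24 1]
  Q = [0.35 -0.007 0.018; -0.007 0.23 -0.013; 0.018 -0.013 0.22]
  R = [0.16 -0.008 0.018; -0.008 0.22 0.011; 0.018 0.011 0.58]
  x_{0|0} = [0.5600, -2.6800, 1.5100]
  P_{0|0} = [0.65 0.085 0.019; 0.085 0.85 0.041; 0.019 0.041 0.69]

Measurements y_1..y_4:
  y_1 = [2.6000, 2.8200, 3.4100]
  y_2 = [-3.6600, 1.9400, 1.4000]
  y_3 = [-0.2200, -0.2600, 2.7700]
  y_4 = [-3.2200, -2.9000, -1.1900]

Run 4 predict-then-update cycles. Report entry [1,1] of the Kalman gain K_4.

K[1,1] = 0.6488

step 1: x^-=[0.0337, -2.2888, 1.4925]  P^-=[1.2780 0.2063 0.2578; 0.2063 1.0309 0.3552; 0.2578 0.3552 1.3545]  S=[1.4626 0.3333 0.2685; 0.3333 1.2101 0.0529; 0.2685 0.0529 1.9487]  K=[0.8587 -0.0585 0.1148; 0.0154 0.8242 0.0509; -0.1141 0.2006 0.6868]  nu=[3.1862, 5.2421, 1.3618]  x^+=[2.6191, 2.1500, 3.1157]  P^+=[0.1511 -0.0187 0.0482; -0.0187 0.1902 0.0881; 0.0482 0.0881 0.4105]
step 2: x^-=[3.4277, 2.4561, 4.7694]  P^-=[0.5448 0.0123 0.1431; 0.0123 0.4539 0.2179; 0.1431 0.2179 0.9163]  S=[0.6863 0.0536 0.1280; 0.0536 0.6425 0.0494; 0.1280 0.0494 1.4908]  K=[0.7459 -0.0454 0.1009; 0.0077 0.6718 0.0517; -0.0935 0.1791 0.5999]  nu=[-6.6698, -0.1897, -3.4312]  x^+=[-1.8852, 2.0998, 3.3006]  P^+=[0.1312 -0.0149 0.0429; -0.0149 0.1558 0.0778; 0.0429 0.0778 0.3587]
step 3: x^-=[-1.7202, 2.8057, 4.0418]  P^-=[0.5193 0.0095 0.1285; 0.0095 0.4162 0.1881; 0.1285 0.1881 0.8290]  S=[0.6630 0.0495 0.1198; 0.0495 0.6094 0.0351; 0.1198 0.0351 1.4094]  K=[0.7381 -0.0434 0.0978; 0.0094 0.6522 0.0469; -0.0902 0.1668 0.5770]  nu=[1.7384, -2.6503, -0.2716]  x^+=[-0.3486, 1.0807, 3.2864]  P^+=[0.1296 -0.0145 0.0415; -0.0145 0.1510 0.0735; 0.0415 0.0735 0.3447]
step 4: x^-=[-0.1925, 1.7119, 4.1636]  P^-=[0.5172 0.0086 0.1249; 0.0086 0.4097 0.1790; 0.1249 0.1790 0.8049]  S=[0.6615 0.0491 0.1187; 0.0491 0.6043 0.0292; 0.1187 0.0292 1.3880]  K=[0.7376 -0.0434 0.0971; 0.0099 0.6488 0.0448; -0.0891 0.1622 0.5703]  nu=[-2.5936, -4.2314, -4.9062]  x^+=[-2.3986, -1.2786, 0.9106]  P^+=[0.1294 -0.0146 0.0411; -0.0146 0.1501 0.0721; 0.0411 0.0721 0.3404]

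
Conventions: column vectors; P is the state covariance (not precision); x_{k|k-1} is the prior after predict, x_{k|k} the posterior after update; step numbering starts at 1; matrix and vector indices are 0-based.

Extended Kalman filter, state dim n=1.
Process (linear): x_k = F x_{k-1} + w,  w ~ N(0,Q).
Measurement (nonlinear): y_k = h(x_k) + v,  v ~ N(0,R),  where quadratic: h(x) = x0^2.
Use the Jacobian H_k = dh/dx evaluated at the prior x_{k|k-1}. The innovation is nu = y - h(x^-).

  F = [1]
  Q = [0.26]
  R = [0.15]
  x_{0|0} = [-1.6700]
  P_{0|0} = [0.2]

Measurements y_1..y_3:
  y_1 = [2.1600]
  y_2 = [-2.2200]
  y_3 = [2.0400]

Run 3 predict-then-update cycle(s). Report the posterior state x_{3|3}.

x_post = [-0.6828]

step 1: x^-=[-1.6700]  P^-=[0.4600]  H_jac=[-3.3400]  S=[5.2816]  K=[-0.2909]  nu=[-0.6289]  x^+=[-1.4871]  P^+=[0.0131]
step 2: x^-=[-1.4871]  P^-=[0.2731]  H_jac=[-2.9741]  S=[2.5653]  K=[-0.3166]  nu=[-4.4313]  x^+=[-0.0842]  P^+=[0.0160]
step 3: x^-=[-0.0842]  P^-=[0.2760]  H_jac=[-0.1684]  S=[0.1578]  K=[-0.2945]  nu=[2.0329]  x^+=[-0.6828]  P^+=[0.2623]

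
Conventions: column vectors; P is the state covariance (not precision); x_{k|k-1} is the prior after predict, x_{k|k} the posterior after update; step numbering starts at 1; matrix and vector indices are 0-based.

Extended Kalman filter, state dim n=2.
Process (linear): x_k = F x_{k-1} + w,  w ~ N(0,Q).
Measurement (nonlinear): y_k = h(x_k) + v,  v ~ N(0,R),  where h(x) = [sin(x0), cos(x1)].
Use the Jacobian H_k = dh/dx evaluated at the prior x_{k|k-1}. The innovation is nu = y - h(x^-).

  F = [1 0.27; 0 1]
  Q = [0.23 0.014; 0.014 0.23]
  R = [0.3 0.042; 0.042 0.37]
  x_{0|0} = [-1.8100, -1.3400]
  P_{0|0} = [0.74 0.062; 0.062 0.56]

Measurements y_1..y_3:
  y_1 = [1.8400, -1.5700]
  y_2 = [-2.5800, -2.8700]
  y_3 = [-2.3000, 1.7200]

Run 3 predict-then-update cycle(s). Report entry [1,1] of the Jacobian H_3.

step 1: x^-=[-2.1718, -1.3400]  P^-=[1.0443 0.2272; 0.2272 0.7900]  H_jac=[-0.5655 0.0000; 0.0000 0.9735]  S=[0.6339 -0.0831; -0.0831 1.1187]  K=[-0.9145 0.1298; -0.1137 0.6790]  nu=[2.6648, -1.7988]  x^+=[-4.8423, -2.8644]  P^+=[0.4755 0.0099; 0.0099 0.2532]
step 2: x^-=[-5.6157, -2.8644]  P^-=[0.7293 0.0922; 0.0922 0.4832]  H_jac=[0.7854 0.0000; 0.0000 0.2737]  S=[0.7498 0.0618; 0.0618 0.4062]  K=[0.7684 -0.0548; 0.0706 0.3148]  nu=[-3.1990, -1.9082]  x^+=[-7.9692, -3.6911]  P^+=[0.2906 0.0438; 0.0438 0.4364]
step 3: x^-=[-8.9658, -3.6911]  P^-=[0.5761 0.1757; 0.1757 0.6664]  H_jac=[-0.8965 0.0000; 0.0000 -0.5223]  S=[0.7630 0.1242; 0.1242 0.5518]  K=[-0.6745 -0.0144; -0.1076 -0.6066]  nu=[-1.8570, 2.5728]  x^+=[-7.7502, -5.0518]  P^+=[0.2264 0.0644; 0.0644 0.4384]

H_jac[1,1] = -0.5223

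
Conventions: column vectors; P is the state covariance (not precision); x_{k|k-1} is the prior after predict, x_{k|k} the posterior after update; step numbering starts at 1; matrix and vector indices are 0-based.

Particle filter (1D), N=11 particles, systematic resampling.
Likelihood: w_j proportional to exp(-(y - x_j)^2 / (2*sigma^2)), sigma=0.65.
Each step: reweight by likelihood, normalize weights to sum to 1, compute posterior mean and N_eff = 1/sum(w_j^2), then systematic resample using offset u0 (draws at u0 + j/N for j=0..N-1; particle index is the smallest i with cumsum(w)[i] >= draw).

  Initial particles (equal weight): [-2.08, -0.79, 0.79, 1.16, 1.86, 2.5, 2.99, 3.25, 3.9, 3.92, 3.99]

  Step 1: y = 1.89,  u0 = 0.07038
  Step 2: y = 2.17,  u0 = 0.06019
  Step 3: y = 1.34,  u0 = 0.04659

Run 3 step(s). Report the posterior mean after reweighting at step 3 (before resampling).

post_mean = 1.8155

step 1: w=[0.0000, 0.0001, 0.0857, 0.1910, 0.3585, 0.2311, 0.0857, 0.0402, 0.0030, 0.0027, 0.0019]  mean=1.9509  Neff=4.2600  idx=[2, 3, 3, 4, 4, 4, 4, 5, 5, 6, 7]
step 2: w=[0.0156, 0.0444, 0.0444, 0.1325, 0.1325, 0.1325, 0.1325, 0.1305, 0.1305, 0.0670, 0.0373]  mean=2.0759  Neff=8.7397  idx=[2, 3, 4, 4, 5, 6, 6, 7, 8, 8, 10]
step 3: w=[0.1619, 0.1222, 0.1222, 0.1222, 0.1222, 0.1222, 0.1222, 0.0342, 0.0342, 0.0342, 0.0022]  mean=1.8155  Neff=8.3806  idx=[0, 0, 1, 2, 3, 3, 4, 5, 6, 6, 8]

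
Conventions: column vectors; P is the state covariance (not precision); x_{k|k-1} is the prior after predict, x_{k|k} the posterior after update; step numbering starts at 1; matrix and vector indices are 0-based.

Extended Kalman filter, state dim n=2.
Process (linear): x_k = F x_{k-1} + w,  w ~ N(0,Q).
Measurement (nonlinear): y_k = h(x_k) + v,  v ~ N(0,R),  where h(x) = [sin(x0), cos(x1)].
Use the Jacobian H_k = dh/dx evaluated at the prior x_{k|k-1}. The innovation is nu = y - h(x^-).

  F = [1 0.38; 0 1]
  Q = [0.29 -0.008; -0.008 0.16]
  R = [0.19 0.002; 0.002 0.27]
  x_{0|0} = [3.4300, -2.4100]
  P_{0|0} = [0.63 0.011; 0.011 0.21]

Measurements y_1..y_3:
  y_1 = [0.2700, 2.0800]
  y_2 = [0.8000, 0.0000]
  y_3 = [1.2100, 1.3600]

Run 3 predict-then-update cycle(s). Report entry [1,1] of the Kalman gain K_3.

step 1: x^-=[2.5142, -2.4100]  P^-=[0.9587 0.0828; 0.0828 0.3700]  H_jac=[-0.8096 0.0000; 0.0000 0.6681]  S=[0.8183 -0.0428; -0.0428 0.4351]  K=[-0.9467 0.0341; -0.0525 0.5629]  nu=[-0.3170, 2.8241]  x^+=[2.9105, -0.8037]  P^+=[0.2221 0.0109; 0.0109 0.2273]
step 2: x^-=[2.6051, -0.8037]  P^-=[0.5532 0.0893; 0.0893 0.3873]  H_jac=[-0.8595 0.0000; 0.0000 0.7199]  S=[0.5987 -0.0533; -0.0533 0.4707]  K=[-0.7900 0.0472; -0.0763 0.5837]  nu=[0.2889, -0.6941]  x^+=[2.3441, -1.2309]  P^+=[0.1745 0.0155; 0.0155 0.2187]
step 3: x^-=[1.8764, -1.2309]  P^-=[0.5079 0.0906; 0.0906 0.3787]  H_jac=[-0.3009 0.0000; 0.0000 0.9428]  S=[0.2360 -0.0237; -0.0237 0.6066]  K=[-0.6359 0.1160; -0.0566 0.5864]  nu=[0.2563, 1.0266]  x^+=[1.8325, -0.6434]  P^+=[0.4008 0.0319; 0.0319 0.1678]

K[1,1] = 0.5864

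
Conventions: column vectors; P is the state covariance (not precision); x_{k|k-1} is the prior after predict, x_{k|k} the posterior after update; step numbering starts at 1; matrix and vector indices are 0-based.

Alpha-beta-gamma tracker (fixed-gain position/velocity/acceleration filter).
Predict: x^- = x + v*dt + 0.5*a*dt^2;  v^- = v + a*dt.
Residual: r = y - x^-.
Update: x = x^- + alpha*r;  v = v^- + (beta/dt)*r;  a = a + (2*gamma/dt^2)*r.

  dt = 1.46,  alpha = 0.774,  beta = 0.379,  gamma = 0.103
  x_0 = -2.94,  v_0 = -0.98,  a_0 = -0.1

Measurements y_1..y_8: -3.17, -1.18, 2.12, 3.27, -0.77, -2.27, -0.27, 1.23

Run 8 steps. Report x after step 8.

x_post = 0.3914

step 1: x_pred=-4.4774  r=1.3074  x^+=-3.4655  v^+=-0.7866  a^+=0.0263
step 2: x_pred=-4.5859  r=3.4059  x^+=-1.9497  v^+=0.1360  a^+=0.3555
step 3: x_pred=-1.3723  r=3.4923  x^+=1.3307  v^+=1.5616  a^+=0.6930
step 4: x_pred=4.3492  r=-1.0792  x^+=3.5139  v^+=2.2932  a^+=0.5887
step 5: x_pred=7.4894  r=-8.2594  x^+=1.0966  v^+=1.0086  a^+=-0.2095
step 6: x_pred=2.3459  r=-4.6159  x^+=-1.2268  v^+=-0.4955  a^+=-0.6556
step 7: x_pred=-2.6489  r=2.3789  x^+=-0.8076  v^+=-0.8351  a^+=-0.4257
step 8: x_pred=-2.4806  r=3.7106  x^+=0.3914  v^+=-0.4934  a^+=-0.0671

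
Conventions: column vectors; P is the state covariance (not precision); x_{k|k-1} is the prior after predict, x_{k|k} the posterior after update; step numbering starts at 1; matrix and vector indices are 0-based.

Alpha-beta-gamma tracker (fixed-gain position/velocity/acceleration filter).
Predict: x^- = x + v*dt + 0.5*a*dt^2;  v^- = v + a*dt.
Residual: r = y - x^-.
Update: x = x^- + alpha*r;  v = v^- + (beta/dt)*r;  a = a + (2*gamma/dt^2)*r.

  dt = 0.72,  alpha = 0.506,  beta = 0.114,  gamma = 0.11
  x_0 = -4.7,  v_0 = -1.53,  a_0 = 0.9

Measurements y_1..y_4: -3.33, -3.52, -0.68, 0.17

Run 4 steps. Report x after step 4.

step 1: x_pred=-5.5683  r=2.2383  x^+=-4.4357  v^+=-0.5276  a^+=1.8499
step 2: x_pred=-4.3361  r=0.8161  x^+=-3.9232  v^+=0.9335  a^+=2.1962
step 3: x_pred=-2.6817  r=2.0017  x^+=-1.6689  v^+=2.8318  a^+=3.0457
step 4: x_pred=1.1595  r=-0.9895  x^+=0.6588  v^+=4.8681  a^+=2.6258

x_post = 0.6588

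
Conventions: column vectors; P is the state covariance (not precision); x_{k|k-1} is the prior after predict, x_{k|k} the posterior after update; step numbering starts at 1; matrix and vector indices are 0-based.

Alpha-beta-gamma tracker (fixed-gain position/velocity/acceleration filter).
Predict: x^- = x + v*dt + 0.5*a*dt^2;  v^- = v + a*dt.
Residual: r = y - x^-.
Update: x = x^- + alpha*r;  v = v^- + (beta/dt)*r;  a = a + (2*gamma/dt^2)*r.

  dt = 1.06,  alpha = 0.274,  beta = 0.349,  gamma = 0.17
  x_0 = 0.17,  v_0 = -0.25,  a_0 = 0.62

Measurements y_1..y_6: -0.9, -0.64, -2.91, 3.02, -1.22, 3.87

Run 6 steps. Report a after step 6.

step 1: x_pred=0.2533  r=-1.1533  x^+=-0.0627  v^+=0.0275  a^+=0.2710
step 2: x_pred=0.1187  r=-0.7587  x^+=-0.0892  v^+=0.0650  a^+=0.0414
step 3: x_pred=0.0029  r=-2.9129  x^+=-0.7952  v^+=-0.8502  a^+=-0.8400
step 4: x_pred=-2.1683  r=5.1883  x^+=-0.7467  v^+=-0.0324  a^+=0.7300
step 5: x_pred=-0.3710  r=-0.8490  x^+=-0.6036  v^+=0.4618  a^+=0.4731
step 6: x_pred=0.1517  r=3.7183  x^+=1.1705  v^+=2.1875  a^+=1.5982

a_post = 1.5982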